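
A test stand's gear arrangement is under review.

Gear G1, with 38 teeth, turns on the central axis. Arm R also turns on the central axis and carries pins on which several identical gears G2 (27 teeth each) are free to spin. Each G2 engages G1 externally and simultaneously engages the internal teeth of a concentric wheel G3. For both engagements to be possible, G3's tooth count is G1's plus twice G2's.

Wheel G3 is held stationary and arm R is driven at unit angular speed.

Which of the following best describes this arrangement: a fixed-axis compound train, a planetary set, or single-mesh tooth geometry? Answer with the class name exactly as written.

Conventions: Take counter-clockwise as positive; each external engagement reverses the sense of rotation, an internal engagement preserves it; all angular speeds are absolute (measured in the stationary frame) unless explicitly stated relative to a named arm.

topology: planetary set — G1 38T / G2 27T / G3 92T, arm = carrier (Willis)
classification: planetary set

planetary set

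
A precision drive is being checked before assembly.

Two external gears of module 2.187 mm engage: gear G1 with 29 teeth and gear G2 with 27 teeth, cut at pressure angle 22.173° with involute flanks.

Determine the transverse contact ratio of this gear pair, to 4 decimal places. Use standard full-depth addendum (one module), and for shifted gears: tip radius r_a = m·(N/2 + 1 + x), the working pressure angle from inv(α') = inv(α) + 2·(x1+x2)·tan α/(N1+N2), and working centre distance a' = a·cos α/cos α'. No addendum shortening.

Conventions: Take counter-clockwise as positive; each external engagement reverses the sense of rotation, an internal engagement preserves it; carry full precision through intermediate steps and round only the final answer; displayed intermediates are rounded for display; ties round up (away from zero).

1.5540

single-mesh involute tooth geometry (29T engaging 27T at module 2.187)
base radii: r_b1 = 29.366388, r_b2 = 27.341120
tip radii: r_a1 = 33.898500, r_a2 = 31.711500
no profile shift: α' = α, a' = a
action lengths: √(r_a1²−r_b1²) = 16.932913, √(r_a2²−r_b2²) = 16.064943
base pitch p_b = π·m·cos α = 6.362568
CR = (16.932913 + 16.064943 − 61.236000·sin 22.17300°)/6.362568 = 1.553951
contact ratio ≈ 1.5540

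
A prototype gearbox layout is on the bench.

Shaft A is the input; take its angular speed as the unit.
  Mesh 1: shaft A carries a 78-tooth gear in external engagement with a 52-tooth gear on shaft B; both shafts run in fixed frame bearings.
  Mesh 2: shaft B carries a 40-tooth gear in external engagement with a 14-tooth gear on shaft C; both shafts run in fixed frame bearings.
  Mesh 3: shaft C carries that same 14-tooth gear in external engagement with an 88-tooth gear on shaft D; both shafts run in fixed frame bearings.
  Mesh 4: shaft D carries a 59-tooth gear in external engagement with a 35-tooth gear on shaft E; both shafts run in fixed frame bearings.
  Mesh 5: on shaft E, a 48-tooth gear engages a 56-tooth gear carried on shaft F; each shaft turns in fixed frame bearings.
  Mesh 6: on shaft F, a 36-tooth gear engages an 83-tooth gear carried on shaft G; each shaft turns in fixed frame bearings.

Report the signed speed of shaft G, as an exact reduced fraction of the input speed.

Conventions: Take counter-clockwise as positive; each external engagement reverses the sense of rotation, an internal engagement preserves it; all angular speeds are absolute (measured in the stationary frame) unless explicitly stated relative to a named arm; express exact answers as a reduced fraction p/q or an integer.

6-mesh fixed-axis compound train (all bearings frame-fixed)
mesh 1 [78T→52T]: |ω|/ω_in = 1×78/52 = 3/2, sense flips to −
mesh 2 [40T→14T]: |ω|/ω_in = (3/2)×40/14 = 30/7, sense flips to +
mesh 3 [14T→88T]: |ω|/ω_in = (30/7)×14/88 = 15/22, sense flips to −
mesh 4 [59T→35T]: |ω|/ω_in = (15/22)×59/35 = 177/154, sense flips to +
mesh 5 [48T→56T]: |ω|/ω_in = (177/154)×48/56 = 531/539, sense flips to −
mesh 6 [36T→83T]: |ω|/ω_in = (531/539)×36/83 = 19116/44737, sense flips to +
signed output speed (× input speed) = 19116/44737

19116/44737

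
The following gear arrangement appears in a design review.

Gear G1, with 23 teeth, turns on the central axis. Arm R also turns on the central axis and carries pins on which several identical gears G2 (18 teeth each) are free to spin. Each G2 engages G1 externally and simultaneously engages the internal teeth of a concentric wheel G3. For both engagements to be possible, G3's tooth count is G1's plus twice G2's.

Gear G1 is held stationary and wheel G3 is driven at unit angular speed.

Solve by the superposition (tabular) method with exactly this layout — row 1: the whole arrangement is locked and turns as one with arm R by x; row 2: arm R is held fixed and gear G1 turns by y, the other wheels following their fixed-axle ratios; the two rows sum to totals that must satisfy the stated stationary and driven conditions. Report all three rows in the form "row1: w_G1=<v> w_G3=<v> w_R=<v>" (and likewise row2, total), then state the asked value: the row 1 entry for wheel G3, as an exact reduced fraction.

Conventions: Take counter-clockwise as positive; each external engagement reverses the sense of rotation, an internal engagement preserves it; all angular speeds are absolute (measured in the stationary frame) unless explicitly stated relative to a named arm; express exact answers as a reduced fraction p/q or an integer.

row1: w_G1=59/82 w_G3=59/82 w_R=59/82
row2: w_G1=-59/82 w_G3=23/82 w_R=0
total: w_G1=0 w_G3=1 w_R=59/82
asked value: 59/82

planetary set (23T centre, 18T on arm, 59T internal) — Willis relation
row 1 — lock + rotate with arm: ω_sun = ω_ring = ω_arm = x
row 2: sun turns y, ring = −(23/59)·y, arm 0
boundary: total ω_sun = x + y = 0 and total ω_ring = x − (23/59)·y = 1  ⇒  y = -59/82, x = 59/82
row 2 ring = −(23/59)·(-59/82) = 23/82
totals (row 1 + row 2): sun 59/82 + (-59/82) = 0, ring 59/82 + 23/82 = 1, arm 59/82 + 0 = 59/82
asked cell (row1, ring) = 59/82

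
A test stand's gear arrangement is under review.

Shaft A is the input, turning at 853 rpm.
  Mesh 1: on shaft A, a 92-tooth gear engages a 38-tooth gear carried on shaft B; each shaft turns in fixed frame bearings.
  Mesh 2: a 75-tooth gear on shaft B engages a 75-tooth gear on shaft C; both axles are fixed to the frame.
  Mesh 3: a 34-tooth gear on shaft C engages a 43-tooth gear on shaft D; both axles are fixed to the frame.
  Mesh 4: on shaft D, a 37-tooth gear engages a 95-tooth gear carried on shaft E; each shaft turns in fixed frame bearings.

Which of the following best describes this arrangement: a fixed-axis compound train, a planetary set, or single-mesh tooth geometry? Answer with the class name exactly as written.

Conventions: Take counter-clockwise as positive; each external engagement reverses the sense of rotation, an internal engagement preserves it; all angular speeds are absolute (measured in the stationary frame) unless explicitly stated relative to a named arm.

topology: fixed-axis compound train — 4 meshes, A→E
classification: fixed-axis compound train

fixed-axis compound train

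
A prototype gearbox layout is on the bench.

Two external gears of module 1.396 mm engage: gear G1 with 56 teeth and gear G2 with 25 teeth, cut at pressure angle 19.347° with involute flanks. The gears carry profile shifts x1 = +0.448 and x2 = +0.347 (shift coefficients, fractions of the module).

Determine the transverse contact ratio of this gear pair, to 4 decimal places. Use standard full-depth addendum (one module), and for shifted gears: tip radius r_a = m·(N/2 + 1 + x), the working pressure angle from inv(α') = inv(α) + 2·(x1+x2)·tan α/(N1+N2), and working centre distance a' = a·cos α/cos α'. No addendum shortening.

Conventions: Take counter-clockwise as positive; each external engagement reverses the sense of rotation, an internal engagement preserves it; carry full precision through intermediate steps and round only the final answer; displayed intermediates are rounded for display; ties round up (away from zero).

1.6016

single-mesh involute tooth geometry (56T engaging 25T at module 1.396)
base radii: r_b1 = 36.880682, r_b2 = 16.464590
tip radii: r_a1 = 41.109408, r_a2 = 19.330412
inv(α') = inv(19.347°) + 2·(+0.448+0.347)·tan α/(56+25) = 0.02033962  ⇒  α' = 22.09982°
a' = a·cos α / cos α' = 56.5380·cos 19.347°/cos 22.09982° = 57.575344
action lengths: √(r_a1²−r_b1²) = 18.160362, √(r_a2²−r_b2²) = 10.128282
base pitch p_b = π·m·cos α = 4.138003
CR = (18.160362 + 10.128282 − 57.575344·sin 22.09982°)/4.138003 = 1.601634
contact ratio ≈ 1.6016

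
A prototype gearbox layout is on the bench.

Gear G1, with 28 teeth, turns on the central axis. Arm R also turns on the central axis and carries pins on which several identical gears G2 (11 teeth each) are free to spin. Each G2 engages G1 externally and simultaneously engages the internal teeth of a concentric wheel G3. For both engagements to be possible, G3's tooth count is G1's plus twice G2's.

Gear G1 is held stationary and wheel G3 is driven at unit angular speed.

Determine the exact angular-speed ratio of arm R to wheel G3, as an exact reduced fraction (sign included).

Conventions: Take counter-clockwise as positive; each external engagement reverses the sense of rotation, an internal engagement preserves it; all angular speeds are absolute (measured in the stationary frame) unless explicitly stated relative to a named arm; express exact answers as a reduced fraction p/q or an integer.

25/39

class = planetary set [G3 = 28+2·11 = 50; Willis about the carrier]
ring teeth: 28 + 2·11 = 50
28(ω_sun−ω_arm) = −50(ω_ring−ω_arm),  ω_sun = 0, ω_ring = 1
28(0−ω_arm) = −50(1−ω_arm)  ⇒  78·ω_arm = 50  ⇒  ω_arm = 25/39
ω_out/ω_in = 25/39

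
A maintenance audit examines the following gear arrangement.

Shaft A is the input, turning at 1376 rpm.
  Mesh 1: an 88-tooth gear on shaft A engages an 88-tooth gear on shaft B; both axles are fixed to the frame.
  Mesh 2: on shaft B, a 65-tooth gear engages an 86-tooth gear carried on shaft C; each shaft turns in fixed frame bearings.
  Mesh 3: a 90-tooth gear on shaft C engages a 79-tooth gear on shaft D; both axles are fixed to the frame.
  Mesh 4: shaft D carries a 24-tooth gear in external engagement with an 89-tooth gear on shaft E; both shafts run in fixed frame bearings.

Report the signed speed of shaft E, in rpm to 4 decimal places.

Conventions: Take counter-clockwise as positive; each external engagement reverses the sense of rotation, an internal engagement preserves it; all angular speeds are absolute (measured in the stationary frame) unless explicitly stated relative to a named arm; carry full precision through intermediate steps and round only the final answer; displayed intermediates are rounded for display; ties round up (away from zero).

topology: fixed-axis compound train — 4 meshes, A→E
mesh 1 [88T→88T]: ω = 1376.0000×88/88 = 1376.0000 rpm, sense flips to −
mesh 2 [65T→86T]: ω = 1376.0000×65/86 = 1040.0000 rpm, sense flips to +
mesh 3 [90T→79T]: ω = 1040.0000×90/79 = 1184.8101 rpm, sense flips to −
mesh 4 [24T→89T]: ω = 1184.8101×24/89 = 319.4994 rpm, sense flips to +
signed output speed = +319.4994 rpm

+319.4994 rpm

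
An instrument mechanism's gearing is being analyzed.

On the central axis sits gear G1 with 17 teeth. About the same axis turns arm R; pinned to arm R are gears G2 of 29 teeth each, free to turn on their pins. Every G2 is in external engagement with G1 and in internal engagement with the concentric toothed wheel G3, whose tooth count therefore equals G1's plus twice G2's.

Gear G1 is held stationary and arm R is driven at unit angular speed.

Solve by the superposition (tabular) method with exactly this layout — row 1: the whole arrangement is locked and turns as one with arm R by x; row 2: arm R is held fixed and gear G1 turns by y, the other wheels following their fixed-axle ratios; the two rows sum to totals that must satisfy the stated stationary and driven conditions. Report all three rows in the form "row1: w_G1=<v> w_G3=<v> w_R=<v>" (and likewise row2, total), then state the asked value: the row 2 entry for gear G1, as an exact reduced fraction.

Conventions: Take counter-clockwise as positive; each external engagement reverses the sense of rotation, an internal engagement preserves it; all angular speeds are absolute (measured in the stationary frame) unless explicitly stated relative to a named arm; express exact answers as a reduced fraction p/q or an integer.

row1: w_G1=1 w_G3=1 w_R=1
row2: w_G1=-1 w_G3=17/75 w_R=0
total: w_G1=0 w_G3=92/75 w_R=1
asked value: -1

recognized (axles ride arm R): planetary set, 17/29/75 teeth
row 1 — lock + rotate with arm: ω_sun = ω_ring = ω_arm = x
row 2: sun turns y, ring = −(17/75)·y, arm 0
boundary: total ω_sun = x + y = 0 and total ω_arm = x = 1  ⇒  y = -1, x = 1
row 2 ring = −(17/75)·(-1) = 17/75
totals (row 1 + row 2): sun 1 + (-1) = 0, ring 1 + 17/75 = 92/75, arm 1 + 0 = 1
asked cell (row2, sun) = -1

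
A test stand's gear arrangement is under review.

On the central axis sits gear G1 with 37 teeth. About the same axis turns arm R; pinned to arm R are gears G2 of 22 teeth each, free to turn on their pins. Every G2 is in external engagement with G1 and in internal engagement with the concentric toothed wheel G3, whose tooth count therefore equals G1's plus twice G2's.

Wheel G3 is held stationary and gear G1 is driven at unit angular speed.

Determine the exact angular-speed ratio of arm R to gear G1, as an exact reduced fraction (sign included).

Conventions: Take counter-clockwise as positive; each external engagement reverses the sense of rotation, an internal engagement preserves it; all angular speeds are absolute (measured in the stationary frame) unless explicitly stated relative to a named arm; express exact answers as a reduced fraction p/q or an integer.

37/118

topology: planetary set — G1 37T / G2 22T / G3 81T, arm = carrier (Willis)
ring teeth: 37 + 2·22 = 81
37(ω_sun−ω_arm) = −81(ω_ring−ω_arm),  ω_ring = 0, ω_sun = 1
37(1−ω_arm) = −81(0−ω_arm)  ⇒  118·ω_arm = 37  ⇒  ω_arm = 37/118
ω_out/ω_in = 37/118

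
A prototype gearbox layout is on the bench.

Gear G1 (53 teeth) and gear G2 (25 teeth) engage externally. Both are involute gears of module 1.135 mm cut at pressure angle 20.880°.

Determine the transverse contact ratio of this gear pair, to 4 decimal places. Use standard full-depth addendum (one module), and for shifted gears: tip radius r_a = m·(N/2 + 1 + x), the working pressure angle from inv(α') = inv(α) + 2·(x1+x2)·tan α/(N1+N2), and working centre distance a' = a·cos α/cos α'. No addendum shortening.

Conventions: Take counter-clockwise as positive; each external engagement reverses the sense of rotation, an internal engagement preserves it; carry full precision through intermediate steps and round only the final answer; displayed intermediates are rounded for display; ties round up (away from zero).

1.6482

recognized (one external pair, fixed centres): single-mesh tooth geometry, m = 1.135, N1 = 53, N2 = 25
base radii: r_b1 = 28.102279, r_b2 = 13.255792
tip radii: r_a1 = 31.212500, r_a2 = 15.322500
no profile shift: α' = α, a' = a
action lengths: √(r_a1²−r_b1²) = 13.582418, √(r_a2²−r_b2²) = 7.685245
base pitch p_b = π·m·cos α = 3.331544
CR = (13.582418 + 7.685245 − 44.265000·sin 20.88000°)/3.331544 = 1.648212
contact ratio ≈ 1.6482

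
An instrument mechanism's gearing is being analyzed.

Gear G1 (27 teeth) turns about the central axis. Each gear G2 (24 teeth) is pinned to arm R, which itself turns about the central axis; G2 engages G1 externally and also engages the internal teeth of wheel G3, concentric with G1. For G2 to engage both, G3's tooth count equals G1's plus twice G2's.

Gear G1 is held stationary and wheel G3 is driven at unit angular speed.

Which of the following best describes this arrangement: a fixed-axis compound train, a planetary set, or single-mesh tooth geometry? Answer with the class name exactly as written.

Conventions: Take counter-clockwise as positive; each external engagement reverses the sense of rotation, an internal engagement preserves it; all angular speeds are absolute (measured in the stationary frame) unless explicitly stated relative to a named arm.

planetary set

planetary set (27T centre, 24T on arm, 75T internal) — Willis relation
classification: planetary set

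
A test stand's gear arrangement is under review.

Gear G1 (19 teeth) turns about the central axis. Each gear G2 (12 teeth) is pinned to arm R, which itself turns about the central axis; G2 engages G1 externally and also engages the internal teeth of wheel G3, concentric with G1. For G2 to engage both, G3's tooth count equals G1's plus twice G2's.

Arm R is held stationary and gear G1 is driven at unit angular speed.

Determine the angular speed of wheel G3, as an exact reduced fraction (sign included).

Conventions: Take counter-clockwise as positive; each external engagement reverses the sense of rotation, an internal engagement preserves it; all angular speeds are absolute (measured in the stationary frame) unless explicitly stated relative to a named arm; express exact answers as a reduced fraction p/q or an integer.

-19/43

recognized (axles ride arm R): planetary set, 19/12/43 teeth
ring teeth: 19 + 2·12 = 43
19(ω_sun−ω_arm) = −43(ω_ring−ω_arm),  ω_arm = 0, ω_sun = 1
ω_ring = 0 − (19/43)(1−0) = -19/43
exact speed ratio = -19/43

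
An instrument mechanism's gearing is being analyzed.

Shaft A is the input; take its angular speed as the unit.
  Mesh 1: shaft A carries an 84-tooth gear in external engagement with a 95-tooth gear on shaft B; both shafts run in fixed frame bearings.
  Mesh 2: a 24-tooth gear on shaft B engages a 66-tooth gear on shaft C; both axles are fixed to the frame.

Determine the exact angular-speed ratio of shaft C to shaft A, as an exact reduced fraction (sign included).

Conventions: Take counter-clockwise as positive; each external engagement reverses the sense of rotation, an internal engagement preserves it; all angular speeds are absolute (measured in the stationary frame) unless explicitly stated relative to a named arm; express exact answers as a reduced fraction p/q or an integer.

class = fixed-axis compound train [2 meshes; 2 ratios multiply, 2 sense flips]
mesh 1 [84T→95T]: running ratio 84/95, sense −
mesh 2 [24T→66T]: running ratio 336/1045, sense +
ω_out/ω_in = 336/1045

336/1045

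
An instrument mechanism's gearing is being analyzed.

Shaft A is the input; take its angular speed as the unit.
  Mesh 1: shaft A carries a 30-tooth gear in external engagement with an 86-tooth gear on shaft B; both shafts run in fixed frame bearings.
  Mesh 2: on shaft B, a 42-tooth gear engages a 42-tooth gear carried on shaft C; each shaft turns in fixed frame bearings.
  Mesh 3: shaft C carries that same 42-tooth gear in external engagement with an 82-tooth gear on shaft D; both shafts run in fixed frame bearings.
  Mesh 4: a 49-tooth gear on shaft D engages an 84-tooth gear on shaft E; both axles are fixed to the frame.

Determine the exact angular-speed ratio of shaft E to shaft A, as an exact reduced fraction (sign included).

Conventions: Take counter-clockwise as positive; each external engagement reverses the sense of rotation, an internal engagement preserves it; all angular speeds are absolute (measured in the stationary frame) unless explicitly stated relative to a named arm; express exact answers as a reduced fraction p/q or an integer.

735/7052

class = fixed-axis compound train [4 meshes; 4 ratios multiply, 4 sense flips]
mesh 1 [30T→86T]: running ratio 15/43, sense −
mesh 2 [42T→42T]: running ratio 15/43, sense +
mesh 3 [42T→82T]: running ratio 315/1763, sense −
mesh 4 [49T→84T]: running ratio 735/7052, sense +
ω_out/ω_in = 735/7052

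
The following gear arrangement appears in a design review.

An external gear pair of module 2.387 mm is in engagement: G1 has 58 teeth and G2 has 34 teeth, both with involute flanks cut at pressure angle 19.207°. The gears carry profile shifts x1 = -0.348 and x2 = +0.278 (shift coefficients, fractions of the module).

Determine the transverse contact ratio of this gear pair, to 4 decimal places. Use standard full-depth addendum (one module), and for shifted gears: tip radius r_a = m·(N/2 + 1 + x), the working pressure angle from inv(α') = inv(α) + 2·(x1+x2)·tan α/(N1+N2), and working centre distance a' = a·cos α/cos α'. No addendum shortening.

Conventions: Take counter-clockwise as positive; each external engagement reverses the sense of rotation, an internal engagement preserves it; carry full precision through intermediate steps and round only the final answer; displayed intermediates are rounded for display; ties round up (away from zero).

1.7495

topology: single-mesh involute geometry — m = 2.387, 58T/34T pair
base radii: r_b1 = 65.369784, r_b2 = 38.320218
tip radii: r_a1 = 70.779324, r_a2 = 43.629586
inv(α') = inv(19.207°) + 2·(-0.348+0.278)·tan α/(58+34) = 0.01261832  ⇒  α' = 18.95313°
a' = a·cos α / cos α' = 109.8020·cos 19.207°/cos 18.95313° = 109.633843
action lengths: √(r_a1²−r_b1²) = 27.138609, √(r_a2²−r_b2²) = 20.859091
base pitch p_b = π·m·cos α = 7.081560
CR = (27.138609 + 20.859091 − 109.633843·sin 18.95313°)/7.081560 = 1.749506
contact ratio ≈ 1.7495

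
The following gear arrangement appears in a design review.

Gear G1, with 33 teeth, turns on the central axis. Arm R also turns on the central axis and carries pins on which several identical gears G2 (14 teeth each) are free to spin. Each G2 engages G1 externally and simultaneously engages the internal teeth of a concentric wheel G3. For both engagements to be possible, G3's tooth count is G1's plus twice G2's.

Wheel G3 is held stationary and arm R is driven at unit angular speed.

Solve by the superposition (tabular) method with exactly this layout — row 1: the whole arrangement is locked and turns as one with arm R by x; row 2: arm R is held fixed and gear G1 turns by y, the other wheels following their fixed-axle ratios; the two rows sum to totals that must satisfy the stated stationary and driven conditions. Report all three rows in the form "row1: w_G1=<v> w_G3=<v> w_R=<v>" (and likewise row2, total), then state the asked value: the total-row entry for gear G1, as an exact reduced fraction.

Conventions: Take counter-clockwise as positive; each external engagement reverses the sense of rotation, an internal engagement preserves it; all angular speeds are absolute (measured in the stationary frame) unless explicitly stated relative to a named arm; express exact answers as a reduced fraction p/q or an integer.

row1: w_G1=1 w_G3=1 w_R=1
row2: w_G1=61/33 w_G3=-1 w_R=0
total: w_G1=94/33 w_G3=0 w_R=1
asked value: 94/33

class = planetary set [G3 = 33+2·14 = 61; Willis about the carrier]
row 1: whole set turns with the arm by x
row 2 — arm fixed, fixed-axis ratios: sun y, ring −(33/61)·y, arm 0
boundary: total ω_ring = x − (33/61)·y = 0 and total ω_arm = x = 1  ⇒  y = 61/33, x = 1
row 2 ring = −(33/61)·61/33 = -1
totals (row 1 + row 2): sun 1 + 61/33 = 94/33, ring 1 + (-1) = 0, arm 1 + 0 = 1
asked cell (total, sun) = 94/33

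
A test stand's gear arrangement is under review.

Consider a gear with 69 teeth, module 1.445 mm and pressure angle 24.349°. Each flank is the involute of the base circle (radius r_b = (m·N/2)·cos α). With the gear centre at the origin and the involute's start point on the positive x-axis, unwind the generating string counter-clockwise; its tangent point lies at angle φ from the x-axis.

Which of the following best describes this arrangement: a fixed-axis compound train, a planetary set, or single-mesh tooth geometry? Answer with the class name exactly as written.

topology: single-mesh involute geometry — m = 1.445, N = 69
classification: single-mesh tooth geometry

single-mesh tooth geometry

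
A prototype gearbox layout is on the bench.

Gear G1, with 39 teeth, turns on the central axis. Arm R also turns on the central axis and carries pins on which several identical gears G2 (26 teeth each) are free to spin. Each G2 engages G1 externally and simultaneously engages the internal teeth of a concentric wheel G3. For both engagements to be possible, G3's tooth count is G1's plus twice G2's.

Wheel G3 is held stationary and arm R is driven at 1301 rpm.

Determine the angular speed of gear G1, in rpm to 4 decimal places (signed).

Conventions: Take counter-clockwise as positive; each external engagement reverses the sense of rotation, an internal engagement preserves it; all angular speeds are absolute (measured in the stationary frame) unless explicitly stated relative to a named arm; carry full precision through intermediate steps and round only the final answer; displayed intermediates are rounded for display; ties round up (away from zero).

+4336.6667 rpm

topology: planetary set — G1 39T / G2 26T / G3 91T, arm = carrier (Willis)
normalise by the input: solve with ω_arm = 1, then scale by 1301 rpm
ring teeth: 39 + 2·26 = 91
39(ω_sun−ω_arm) = −91(ω_ring−ω_arm),  ω_ring = 0, ω_arm = 1
ω_sun = 1 − (91/39)(0−1) = 10/3
scale: ω_sun = 10/3 × 1301 rpm = +4336.6667 rpm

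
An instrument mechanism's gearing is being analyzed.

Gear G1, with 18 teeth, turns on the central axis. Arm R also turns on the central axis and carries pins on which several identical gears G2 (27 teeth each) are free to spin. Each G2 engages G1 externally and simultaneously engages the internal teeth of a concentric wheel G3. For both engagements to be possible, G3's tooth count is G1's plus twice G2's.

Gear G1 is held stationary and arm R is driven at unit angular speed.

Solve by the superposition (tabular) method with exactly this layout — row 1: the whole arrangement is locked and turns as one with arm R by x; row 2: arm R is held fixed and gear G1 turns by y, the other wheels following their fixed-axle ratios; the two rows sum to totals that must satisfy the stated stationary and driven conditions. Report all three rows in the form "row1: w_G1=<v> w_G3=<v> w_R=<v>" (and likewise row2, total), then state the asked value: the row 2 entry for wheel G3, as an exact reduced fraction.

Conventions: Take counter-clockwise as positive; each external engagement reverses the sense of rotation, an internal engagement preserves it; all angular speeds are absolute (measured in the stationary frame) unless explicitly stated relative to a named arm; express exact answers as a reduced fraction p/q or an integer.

row1: w_G1=1 w_G3=1 w_R=1
row2: w_G1=-1 w_G3=1/4 w_R=0
total: w_G1=0 w_G3=5/4 w_R=1
asked value: 1/4

class = planetary set [G3 = 18+2·27 = 72; Willis about the carrier]
row 1: whole set turns with the arm by x
superposition row 2 [arm held]: sun y, ring −(18/72)·y, arm 0
boundary: total ω_sun = x + y = 0 and total ω_arm = x = 1  ⇒  y = -1, x = 1
row 2 ring = −(18/72)·(-1) = 1/4
totals (row 1 + row 2): sun 1 + (-1) = 0, ring 1 + 1/4 = 5/4, arm 1 + 0 = 1
asked cell (row2, ring) = 1/4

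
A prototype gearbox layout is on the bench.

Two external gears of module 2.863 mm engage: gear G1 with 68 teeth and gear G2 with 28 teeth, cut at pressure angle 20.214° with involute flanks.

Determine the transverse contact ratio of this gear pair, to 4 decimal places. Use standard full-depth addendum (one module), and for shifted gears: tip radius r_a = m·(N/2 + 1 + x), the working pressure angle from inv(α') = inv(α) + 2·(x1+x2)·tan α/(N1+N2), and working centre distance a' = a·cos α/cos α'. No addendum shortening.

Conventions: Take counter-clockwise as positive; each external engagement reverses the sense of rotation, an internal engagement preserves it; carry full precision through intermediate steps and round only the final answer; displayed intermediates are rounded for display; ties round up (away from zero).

1.7101

recognized (one external pair, fixed centres): single-mesh tooth geometry, m = 2.863, N1 = 68, N2 = 28
base radii: r_b1 = 91.346572, r_b2 = 37.613294
tip radii: r_a1 = 100.205000, r_a2 = 42.945000
no profile shift: α' = α, a' = a
action lengths: √(r_a1²−r_b1²) = 41.192788, √(r_a2²−r_b2²) = 20.724698
base pitch p_b = π·m·cos α = 8.440404
CR = (41.192788 + 20.724698 − 137.424000·sin 20.21400°)/8.440404 = 1.710074
contact ratio ≈ 1.7101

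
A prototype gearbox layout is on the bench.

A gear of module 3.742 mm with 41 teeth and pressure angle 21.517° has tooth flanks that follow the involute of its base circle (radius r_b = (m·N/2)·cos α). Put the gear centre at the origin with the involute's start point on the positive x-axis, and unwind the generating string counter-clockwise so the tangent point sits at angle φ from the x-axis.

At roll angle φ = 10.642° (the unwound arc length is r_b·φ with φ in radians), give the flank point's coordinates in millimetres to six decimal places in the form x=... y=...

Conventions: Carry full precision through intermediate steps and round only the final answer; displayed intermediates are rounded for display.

x=72.585315 y=0.151903

single-mesh involute tooth geometry (41T wheel at module 3.742)
pitch radius r_p = m·N/2 = 3.742·41/2 = 76.711000
base radius r_b = r_p·cos α = 76.711000·cos 21.517° = 71.364917
roll angle φ = 10.642° = 0.18573794 rad
x = r_b·(cos φ + φ·sin φ) = 72.585315
y = r_b·(sin φ − φ·cos φ) = 0.151903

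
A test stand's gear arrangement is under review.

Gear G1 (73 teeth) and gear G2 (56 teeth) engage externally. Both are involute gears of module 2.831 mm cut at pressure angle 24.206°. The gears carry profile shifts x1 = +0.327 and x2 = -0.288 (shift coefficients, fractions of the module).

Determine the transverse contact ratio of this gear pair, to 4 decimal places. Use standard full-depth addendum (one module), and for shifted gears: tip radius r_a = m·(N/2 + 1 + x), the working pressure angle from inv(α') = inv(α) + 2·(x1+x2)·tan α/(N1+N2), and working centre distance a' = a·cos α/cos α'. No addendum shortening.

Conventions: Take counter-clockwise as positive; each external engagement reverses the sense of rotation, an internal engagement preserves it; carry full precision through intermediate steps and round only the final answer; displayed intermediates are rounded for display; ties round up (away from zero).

single-mesh involute tooth geometry (73T engaging 56T at module 2.831)
base radii: r_b1 = 94.246304, r_b2 = 72.298534
tip radii: r_a1 = 107.088237, r_a2 = 81.283672
inv(α') = inv(24.206°) + 2·(+0.327-0.288)·tan α/(73+56) = 0.02734111  ⇒  α' = 24.28279°
a' = a·cos α / cos α' = 182.5995·cos 24.206°/cos 24.28279° = 182.709745
action lengths: √(r_a1²−r_b1²) = 50.848056, √(r_a2²−r_b2²) = 37.147776
base pitch p_b = π·m·cos α = 8.111877
CR = (50.848056 + 37.147776 − 182.709745·sin 24.28279°)/8.111877 = 1.585105
contact ratio ≈ 1.5851

1.5851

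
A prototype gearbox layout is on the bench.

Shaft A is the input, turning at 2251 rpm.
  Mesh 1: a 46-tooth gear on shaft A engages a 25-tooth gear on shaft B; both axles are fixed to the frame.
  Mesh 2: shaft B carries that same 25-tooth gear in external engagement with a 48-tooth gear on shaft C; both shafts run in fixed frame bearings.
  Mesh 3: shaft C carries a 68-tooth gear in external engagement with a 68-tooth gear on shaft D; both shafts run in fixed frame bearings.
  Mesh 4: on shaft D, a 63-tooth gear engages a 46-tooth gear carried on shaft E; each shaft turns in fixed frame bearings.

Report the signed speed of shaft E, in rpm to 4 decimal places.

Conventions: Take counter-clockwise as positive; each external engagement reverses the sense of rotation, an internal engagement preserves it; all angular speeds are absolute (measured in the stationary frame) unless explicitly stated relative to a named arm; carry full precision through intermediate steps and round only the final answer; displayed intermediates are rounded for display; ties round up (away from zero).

4-mesh fixed-axis compound train (all bearings frame-fixed)
mesh 1 [46T→25T]: ω = 2251.0000×46/25 = 4141.8400 rpm, sense flips to −
mesh 2 [25T→48T]: ω = 4141.8400×25/48 = 2157.2083 rpm, sense flips to +
mesh 3 [68T→68T]: ω = 2157.2083×68/68 = 2157.2083 rpm, sense flips to −
mesh 4 [63T→46T]: ω = 2157.2083×63/46 = 2954.4375 rpm, sense flips to +
signed output speed = +2954.4375 rpm

+2954.4375 rpm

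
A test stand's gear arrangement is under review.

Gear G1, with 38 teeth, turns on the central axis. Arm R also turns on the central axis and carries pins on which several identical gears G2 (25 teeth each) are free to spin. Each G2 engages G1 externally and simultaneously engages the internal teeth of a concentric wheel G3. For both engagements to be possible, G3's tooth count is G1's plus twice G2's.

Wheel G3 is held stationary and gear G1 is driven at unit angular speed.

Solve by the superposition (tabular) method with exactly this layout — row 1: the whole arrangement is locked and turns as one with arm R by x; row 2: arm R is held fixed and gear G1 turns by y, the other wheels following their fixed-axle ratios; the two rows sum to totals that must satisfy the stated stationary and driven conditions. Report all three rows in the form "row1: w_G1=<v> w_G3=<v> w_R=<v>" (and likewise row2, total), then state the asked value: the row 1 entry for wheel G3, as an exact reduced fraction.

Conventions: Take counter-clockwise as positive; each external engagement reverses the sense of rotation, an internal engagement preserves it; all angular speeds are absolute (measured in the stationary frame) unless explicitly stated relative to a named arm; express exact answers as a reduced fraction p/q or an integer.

topology: planetary set — G1 38T / G2 25T / G3 88T, arm = carrier (Willis)
row 1 (train locked, turned with arm): all members turn x
row 2 — arm fixed, fixed-axis ratios: sun y, ring −(38/88)·y, arm 0
boundary: total ω_ring = x − (38/88)·y = 0 and total ω_sun = x + y = 1  ⇒  y = 44/63, x = 19/63
row 2 ring = −(38/88)·44/63 = -19/63
totals (row 1 + row 2): sun 19/63 + 44/63 = 1, ring 19/63 + (-19/63) = 0, arm 19/63 + 0 = 19/63
asked cell (row1, ring) = 19/63

row1: w_G1=19/63 w_G3=19/63 w_R=19/63
row2: w_G1=44/63 w_G3=-19/63 w_R=0
total: w_G1=1 w_G3=0 w_R=19/63
asked value: 19/63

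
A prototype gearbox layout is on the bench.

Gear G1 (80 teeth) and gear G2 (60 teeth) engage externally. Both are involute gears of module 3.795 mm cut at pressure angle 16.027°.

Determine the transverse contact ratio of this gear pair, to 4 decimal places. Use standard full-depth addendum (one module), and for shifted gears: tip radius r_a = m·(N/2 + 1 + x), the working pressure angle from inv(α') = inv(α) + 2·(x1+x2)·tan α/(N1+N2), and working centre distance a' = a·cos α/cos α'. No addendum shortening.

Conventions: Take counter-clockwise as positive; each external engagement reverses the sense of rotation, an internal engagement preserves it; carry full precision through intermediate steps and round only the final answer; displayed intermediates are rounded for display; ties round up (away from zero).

recognized (one external pair, fixed centres): single-mesh tooth geometry, m = 3.795, N1 = 80, N2 = 60
base radii: r_b1 = 145.899792, r_b2 = 109.424844
tip radii: r_a1 = 155.595000, r_a2 = 117.645000
no profile shift: α' = α, a' = a
action lengths: √(r_a1²−r_b1²) = 54.065283, √(r_a2²−r_b2²) = 43.203583
base pitch p_b = π·m·cos α = 11.458943
CR = (54.065283 + 43.203583 − 265.650000·sin 16.02700°)/11.458943 = 2.087930
contact ratio ≈ 2.0879

2.0879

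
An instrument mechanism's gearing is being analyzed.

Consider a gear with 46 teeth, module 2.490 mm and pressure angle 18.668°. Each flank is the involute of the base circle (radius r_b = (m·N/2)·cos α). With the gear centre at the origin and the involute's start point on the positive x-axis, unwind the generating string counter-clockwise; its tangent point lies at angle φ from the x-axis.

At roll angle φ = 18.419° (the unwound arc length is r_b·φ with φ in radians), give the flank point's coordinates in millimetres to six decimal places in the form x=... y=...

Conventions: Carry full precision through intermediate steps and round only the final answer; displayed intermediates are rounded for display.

x=56.988537 y=0.594661

recognized (one wheel, involute flank): single-mesh tooth geometry, m = 2.490, N = 46
pitch radius r_p = m·N/2 = 2.490·46/2 = 57.270000
base radius r_b = r_p·cos α = 57.270000·cos 18.668° = 54.256979
roll angle φ = 18.419° = 0.32147219 rad
x = r_b·(cos φ + φ·sin φ) = 56.988537
y = r_b·(sin φ − φ·cos φ) = 0.594661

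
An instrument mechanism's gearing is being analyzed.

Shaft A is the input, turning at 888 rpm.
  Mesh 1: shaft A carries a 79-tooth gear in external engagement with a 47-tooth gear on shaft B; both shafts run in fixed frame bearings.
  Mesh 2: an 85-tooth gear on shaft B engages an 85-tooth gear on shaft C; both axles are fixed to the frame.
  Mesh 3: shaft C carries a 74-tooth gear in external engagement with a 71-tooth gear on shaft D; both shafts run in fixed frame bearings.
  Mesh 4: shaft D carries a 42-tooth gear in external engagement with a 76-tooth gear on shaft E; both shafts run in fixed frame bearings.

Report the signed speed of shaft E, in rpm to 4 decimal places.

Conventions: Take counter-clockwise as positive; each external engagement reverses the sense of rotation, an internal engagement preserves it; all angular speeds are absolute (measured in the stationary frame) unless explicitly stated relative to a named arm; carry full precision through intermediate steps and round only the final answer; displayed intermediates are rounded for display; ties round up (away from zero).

recognized (5 fixed axles, 4 meshes): fixed-axis compound train
mesh 1 [79T→47T]: ω = 888.0000×79/47 = 1492.5957 rpm, sense flips to −
mesh 2 [85T→85T]: ω = 1492.5957×85/85 = 1492.5957 rpm, sense flips to +
mesh 3 [74T→71T]: ω = 1492.5957×74/71 = 1555.6632 rpm, sense flips to −
mesh 4 [42T→76T]: ω = 1555.6632×42/76 = 859.7086 rpm, sense flips to +
signed output speed = +859.7086 rpm

+859.7086 rpm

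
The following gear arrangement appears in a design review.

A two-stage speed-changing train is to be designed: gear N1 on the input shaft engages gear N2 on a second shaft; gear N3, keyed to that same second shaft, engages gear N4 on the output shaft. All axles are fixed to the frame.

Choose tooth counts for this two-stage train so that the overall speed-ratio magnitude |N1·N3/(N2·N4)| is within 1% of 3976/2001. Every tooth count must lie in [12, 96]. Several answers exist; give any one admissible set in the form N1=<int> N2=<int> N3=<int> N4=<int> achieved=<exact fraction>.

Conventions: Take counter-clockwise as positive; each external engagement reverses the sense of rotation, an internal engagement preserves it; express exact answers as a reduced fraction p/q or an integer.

topology: fixed-axis compound train — 2 stages, target 3976/2001
target = 3976/2001 in lowest terms: an exact hit needs N1·N3 = k·3976 and N2·N4 = k·2001 for one integer k, every count in [12, 96]; additionally prefer no 1:1 stage (N1 ≠ N2, N3 ≠ N4)
k = 1: N1·N3 = 3976 = 56·71, N2·N4 = 2001 = 23·87
achieved = 56·71/(23·87) = 3976/2001; |achieved − target| = 0 ≤ 994/50025 ✓

N1=56 N2=23 N3=71 N4=87 achieved=3976/2001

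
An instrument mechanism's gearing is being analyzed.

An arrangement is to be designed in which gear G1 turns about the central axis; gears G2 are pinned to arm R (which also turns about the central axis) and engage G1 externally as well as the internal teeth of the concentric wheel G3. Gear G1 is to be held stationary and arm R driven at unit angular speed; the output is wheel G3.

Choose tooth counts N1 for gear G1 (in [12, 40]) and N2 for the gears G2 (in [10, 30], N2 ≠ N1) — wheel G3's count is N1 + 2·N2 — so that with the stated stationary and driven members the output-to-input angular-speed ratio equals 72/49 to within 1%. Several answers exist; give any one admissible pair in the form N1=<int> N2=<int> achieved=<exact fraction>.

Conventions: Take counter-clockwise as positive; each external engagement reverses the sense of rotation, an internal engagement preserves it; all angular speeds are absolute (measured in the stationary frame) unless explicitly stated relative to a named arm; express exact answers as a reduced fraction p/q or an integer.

N1=23 N2=13 achieved=72/49

class = planetary set [ratio 72/49 wanted; Willis about the carrier]
Willis with ω_sun = 0: ω_ring/ω_arm = (N1+N3)/N3; set equal to 72/49  ⇒  N3/N1 = 1/(72/49 − 1) = 49/23
N3 = N1 + 2·N2  ⇒  N2/N1 = (N3/N1 − 1)/2 = (49/23 − 1)/2 = 13/23
smallest multiple with N1 ≥ 12 and N2 ≥ 10: k = 1  ⇒  N1 = 1·23 = 23, N2 = 1·13 = 13 (N1 ≤ 40, N2 ≤ 30, N2 ≠ N1 ✓), N3 = 23 + 2·13 = 49
check: (N1+N3)/N3 with N1 = 23, N3 = 49 gives 72/49; |achieved − target| = 0 ≤ 18/1225 ✓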